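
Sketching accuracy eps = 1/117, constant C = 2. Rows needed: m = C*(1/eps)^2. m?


1/eps = 117.
(1/eps)^2 = 13689.
m = 2*13689 = 27378.

27378


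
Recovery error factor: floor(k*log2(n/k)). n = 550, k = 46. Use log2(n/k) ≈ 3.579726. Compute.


log2(n/k) = log2(550/46) ≈ 3.579726.
k*log2(n/k) ≈ 46*3.579726 = 164.667396.
floor(164.667396) = 164.

164


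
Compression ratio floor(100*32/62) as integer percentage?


100*m/n = 100*32/62 ≈ 51.6129.
floor = 51.

51


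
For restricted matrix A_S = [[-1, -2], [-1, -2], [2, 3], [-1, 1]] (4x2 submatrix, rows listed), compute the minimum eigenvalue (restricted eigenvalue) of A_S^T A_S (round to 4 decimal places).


A_S^T A_S = [[7, 9], [9, 18]].
trace = 25.
det = 45.
disc = trace^2 - 4*det = 625 - 4*45 = 445.
sqrt(445) ≈ 21.095023.
lam_min = (25 - sqrt(445))/2 ≈ (25 - 21.095023)/2 = 1.9524885 ≈ 1.9525.

1.9525


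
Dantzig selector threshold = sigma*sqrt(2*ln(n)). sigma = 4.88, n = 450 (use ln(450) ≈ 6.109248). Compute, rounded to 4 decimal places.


ln(450) ≈ 6.109248.
2*ln(n) ≈ 12.218496.
sqrt(2*ln(n)) ≈ sqrt(12.218496) ≈ 3.495497.
threshold ≈ 4.88*3.495497 = 17.05802536 ≈ 17.0580.

17.0580


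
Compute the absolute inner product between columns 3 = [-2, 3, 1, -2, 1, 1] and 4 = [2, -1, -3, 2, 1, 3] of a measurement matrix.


Inner product: -2*2 + 3*-1 + 1*-3 + -2*2 + 1*1 + 1*3
Products: [-4, -3, -3, -4, 1, 3]
Sum = -10.
|dot| = 10.

10


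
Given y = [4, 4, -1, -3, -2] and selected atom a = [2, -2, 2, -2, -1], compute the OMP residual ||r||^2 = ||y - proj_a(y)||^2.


a^T a = 17.
a^T y = 6.
coeff = 6/17 = 6/17.
||r||^2 = 746/17.

746/17


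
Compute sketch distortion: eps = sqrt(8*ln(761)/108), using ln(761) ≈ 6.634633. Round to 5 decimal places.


ln(761) ≈ 6.634633.
8*ln(N)/m ≈ 8*6.634633/108 ≈ 0.4914543.
eps = sqrt(0.4914543) ≈ 0.701038 ≈ 0.70104.

0.70104


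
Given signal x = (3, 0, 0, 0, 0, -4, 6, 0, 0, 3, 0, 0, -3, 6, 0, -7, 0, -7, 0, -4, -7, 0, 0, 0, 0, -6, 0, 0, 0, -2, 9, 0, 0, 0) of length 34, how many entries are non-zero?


Non-zero positions: [0, 5, 6, 9, 12, 13, 15, 17, 19, 20, 25, 29, 30].
Sparsity = 13.

13


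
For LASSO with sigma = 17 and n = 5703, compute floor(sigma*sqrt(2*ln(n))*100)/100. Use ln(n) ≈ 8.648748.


ln(5703) ≈ 8.648748.
2*ln(n) ≈ 17.297496.
sqrt(2*ln(n)) ≈ sqrt(17.297496) ≈ 4.159026.
lambda ≈ 17*4.159026 = 70.703442.
floor(lambda*100)/100 = 70.70.

70.70


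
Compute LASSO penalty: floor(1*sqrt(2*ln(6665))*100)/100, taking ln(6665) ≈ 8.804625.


ln(6665) ≈ 8.804625.
2*ln(n) ≈ 17.60925.
sqrt(2*ln(n)) ≈ sqrt(17.60925) ≈ 4.196338.
lambda ≈ 1*4.196338 = 4.196338.
floor(lambda*100)/100 = 4.19.

4.19


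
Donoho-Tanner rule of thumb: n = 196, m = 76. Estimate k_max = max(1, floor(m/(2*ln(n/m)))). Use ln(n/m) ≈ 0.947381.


n/m = 196/76 = 49/19.
ln(n/m) ≈ 0.947381.
2*ln(n/m) ≈ 1.894762.
m/(2*ln(n/m)) ≈ 76/1.894762 ≈ 40.1106.
floor = 40.
k_max = max(1, 40) = 40.

40


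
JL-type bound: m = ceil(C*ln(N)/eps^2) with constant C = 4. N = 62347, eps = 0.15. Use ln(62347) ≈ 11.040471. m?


ln(62347) ≈ 11.040471.
eps^2 = 0.15^2 = 0.0225.
C*ln(N)/eps^2 ≈ 4*11.040471/0.0225 ≈ 1962.7504.
m = ceil(1962.7504) = 1963.

1963


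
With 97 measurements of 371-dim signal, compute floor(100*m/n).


100*m/n = 100*97/371 ≈ 26.1456.
floor = 26.

26


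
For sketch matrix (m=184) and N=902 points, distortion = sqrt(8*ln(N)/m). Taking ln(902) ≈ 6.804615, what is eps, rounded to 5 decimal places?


ln(902) ≈ 6.804615.
8*ln(N)/m ≈ 8*6.804615/184 ≈ 0.29585283.
eps = sqrt(0.29585283) ≈ 0.5439236 ≈ 0.54392.

0.54392


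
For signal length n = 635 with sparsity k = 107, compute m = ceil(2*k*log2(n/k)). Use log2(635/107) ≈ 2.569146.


log2(n/k) = log2(635/107) ≈ 2.569146.
2*k*log2(n/k) ≈ 2*107*2.569146 = 549.797244.
m = ceil(549.797244) = 550.

550


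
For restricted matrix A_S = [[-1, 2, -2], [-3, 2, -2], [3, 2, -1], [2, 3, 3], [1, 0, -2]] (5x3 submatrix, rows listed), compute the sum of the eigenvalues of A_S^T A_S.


Sum of eigenvalues of A_S^T A_S = trace(A_S^T A_S) = sum of squared column norms of A_S.
A_S^T A_S diagonal: [24, 21, 22].
trace = 24 + 21 + 22 = 67.

67


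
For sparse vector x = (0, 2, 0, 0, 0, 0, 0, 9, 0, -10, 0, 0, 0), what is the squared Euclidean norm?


Non-zero entries: [(1, 2), (7, 9), (9, -10)]
Squares: [4, 81, 100]
||x||_2^2 = sum = 185.

185


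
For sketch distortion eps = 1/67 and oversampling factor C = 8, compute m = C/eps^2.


1/eps = 67.
(1/eps)^2 = 4489.
m = 8*4489 = 35912.

35912


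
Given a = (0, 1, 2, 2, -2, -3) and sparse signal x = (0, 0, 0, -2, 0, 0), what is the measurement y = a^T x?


Non-zero terms: ['2*-2']
Products: [-4]
y = sum = -4.

-4


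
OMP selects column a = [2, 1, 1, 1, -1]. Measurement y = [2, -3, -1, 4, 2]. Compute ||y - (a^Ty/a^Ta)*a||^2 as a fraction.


a^T a = 8.
a^T y = 2.
coeff = 2/8 = 1/4.
||r||^2 = 67/2.

67/2


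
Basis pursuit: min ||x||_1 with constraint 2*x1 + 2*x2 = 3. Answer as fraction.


Axis intercepts:
  x1 = 3/2, x2 = 0: L1 = 3/2
  x1 = 0, x2 = 3/2: L1 = 3/2
x* = (3/2, 0)
||x*||_1 = 3/2.

3/2


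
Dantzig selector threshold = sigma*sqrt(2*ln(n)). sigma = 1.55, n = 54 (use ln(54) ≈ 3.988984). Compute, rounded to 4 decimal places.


ln(54) ≈ 3.988984.
2*ln(n) ≈ 7.977968.
sqrt(2*ln(n)) ≈ sqrt(7.977968) ≈ 2.82453.
threshold ≈ 1.55*2.82453 = 4.3780215 ≈ 4.3780.

4.3780


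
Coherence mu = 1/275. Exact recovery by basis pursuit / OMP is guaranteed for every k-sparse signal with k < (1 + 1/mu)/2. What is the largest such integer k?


1/mu = 275.
1 + 1/mu = 276.
(1 + 1/mu)/2 = 138 is an integer and the inequality is strict, so k_max = 138 - 1 = 137.

137


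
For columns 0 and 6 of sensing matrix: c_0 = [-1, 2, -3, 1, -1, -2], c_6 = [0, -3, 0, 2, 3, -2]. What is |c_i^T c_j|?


Inner product: -1*0 + 2*-3 + -3*0 + 1*2 + -1*3 + -2*-2
Products: [0, -6, 0, 2, -3, 4]
Sum = -3.
|dot| = 3.

3


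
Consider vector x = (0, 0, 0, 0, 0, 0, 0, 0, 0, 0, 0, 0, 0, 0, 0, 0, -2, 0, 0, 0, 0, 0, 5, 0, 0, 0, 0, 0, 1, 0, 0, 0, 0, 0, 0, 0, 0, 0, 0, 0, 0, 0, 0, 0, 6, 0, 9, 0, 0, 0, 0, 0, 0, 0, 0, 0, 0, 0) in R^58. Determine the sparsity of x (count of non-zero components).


Non-zero positions: [16, 22, 28, 44, 46].
Sparsity = 5.

5


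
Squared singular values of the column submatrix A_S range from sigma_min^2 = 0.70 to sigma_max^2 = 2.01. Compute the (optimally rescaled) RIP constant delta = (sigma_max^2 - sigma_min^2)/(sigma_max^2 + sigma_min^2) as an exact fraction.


lambda_max - lambda_min = 2.01 - 0.70 = 1.31.
lambda_max + lambda_min = 2.01 + 0.70 = 2.71.
delta = 1.31/2.71 = 131/271.

131/271


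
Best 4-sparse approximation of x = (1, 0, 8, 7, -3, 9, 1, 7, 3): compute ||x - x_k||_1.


Sorted |x_i| descending: [9, 8, 7, 7, 3, 3, 1, 1, 0]
Keep top 4: [9, 8, 7, 7]
Tail entries: [3, 3, 1, 1, 0]
L1 error = sum of tail = 8.

8


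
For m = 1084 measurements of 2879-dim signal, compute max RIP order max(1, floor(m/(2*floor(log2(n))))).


floor(log2(2879)) = 11.
2*11 = 22.
m/(2*floor(log2(n))) = 1084/22 ≈ 49.2727.
floor = 49.
k = max(1, 49) = 49.

49


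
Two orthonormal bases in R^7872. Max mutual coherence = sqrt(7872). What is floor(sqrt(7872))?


88^2 = 7744 <= 7872 < 7921 = 89^2, so 88 <= sqrt(7872) < 89.
floor(sqrt(7872)) = 88.

88


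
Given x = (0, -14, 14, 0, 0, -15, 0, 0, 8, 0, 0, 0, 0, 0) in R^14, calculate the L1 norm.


Non-zero entries: [(1, -14), (2, 14), (5, -15), (8, 8)]
Absolute values: [14, 14, 15, 8]
||x||_1 = sum = 51.

51


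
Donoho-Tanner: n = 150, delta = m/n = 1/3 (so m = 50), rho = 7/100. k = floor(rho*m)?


m = 1/3*150 = 50.
rho = 7/100.
rho*m = 7/100*50 = 3.5.
k = floor(3.5) = 3.

3


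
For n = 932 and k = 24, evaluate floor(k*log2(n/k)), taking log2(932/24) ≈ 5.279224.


log2(n/k) = log2(932/24) ≈ 5.279224.
k*log2(n/k) ≈ 24*5.279224 = 126.701376.
floor(126.701376) = 126.

126


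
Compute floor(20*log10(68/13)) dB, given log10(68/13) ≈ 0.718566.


||x||/||e|| = 68/13.
log10(68/13) ≈ 0.718566.
20*log10(||x||/||e||) ≈ 20*0.718566 = 14.37132.
floor(14.37132) = 14.

14


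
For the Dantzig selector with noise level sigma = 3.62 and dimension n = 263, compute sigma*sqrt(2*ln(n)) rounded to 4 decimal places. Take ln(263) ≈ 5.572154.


ln(263) ≈ 5.572154.
2*ln(n) ≈ 11.144308.
sqrt(2*ln(n)) ≈ sqrt(11.144308) ≈ 3.338309.
threshold ≈ 3.62*3.338309 = 12.08467858 ≈ 12.0847.

12.0847


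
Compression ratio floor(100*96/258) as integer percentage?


100*m/n = 100*96/258 ≈ 37.2093.
floor = 37.

37


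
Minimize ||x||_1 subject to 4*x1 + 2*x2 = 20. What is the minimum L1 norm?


Axis intercepts:
  x1 = 5, x2 = 0: L1 = 5
  x1 = 0, x2 = 10: L1 = 10
x* = (5, 0)
||x*||_1 = 5.

5


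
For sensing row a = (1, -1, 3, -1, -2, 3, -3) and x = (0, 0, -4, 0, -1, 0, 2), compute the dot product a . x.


Non-zero terms: ['3*-4', '-2*-1', '-3*2']
Products: [-12, 2, -6]
y = sum = -16.

-16


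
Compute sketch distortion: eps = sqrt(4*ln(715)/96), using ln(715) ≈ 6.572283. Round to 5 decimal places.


ln(715) ≈ 6.572283.
4*ln(N)/m ≈ 4*6.572283/96 ≈ 0.27384512.
eps = sqrt(0.27384512) ≈ 0.5233021 ≈ 0.52330.

0.52330


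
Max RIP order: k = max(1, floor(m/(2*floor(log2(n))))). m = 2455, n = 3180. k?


floor(log2(3180)) = 11.
2*11 = 22.
m/(2*floor(log2(n))) = 2455/22 ≈ 111.5909.
floor = 111.
k = max(1, 111) = 111.

111


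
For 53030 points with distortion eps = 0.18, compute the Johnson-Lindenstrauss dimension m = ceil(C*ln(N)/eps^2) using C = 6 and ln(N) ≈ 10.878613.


ln(53030) ≈ 10.878613.
eps^2 = 0.18^2 = 0.0324.
C*ln(N)/eps^2 ≈ 6*10.878613/0.0324 ≈ 2014.558.
m = ceil(2014.558) = 2015.

2015


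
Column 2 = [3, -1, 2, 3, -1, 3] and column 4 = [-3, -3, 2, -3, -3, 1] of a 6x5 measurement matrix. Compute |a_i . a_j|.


Inner product: 3*-3 + -1*-3 + 2*2 + 3*-3 + -1*-3 + 3*1
Products: [-9, 3, 4, -9, 3, 3]
Sum = -5.
|dot| = 5.

5


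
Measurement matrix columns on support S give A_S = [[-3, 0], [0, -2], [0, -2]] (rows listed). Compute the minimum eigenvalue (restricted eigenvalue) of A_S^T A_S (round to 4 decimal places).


A_S^T A_S = [[9, 0], [0, 8]].
trace = 17.
det = 72.
disc = trace^2 - 4*det = 289 - 4*72 = 1.
sqrt(1) = 1.
lam_min = (17 - 1)/2 = 8 = 8.0000.

8.0000


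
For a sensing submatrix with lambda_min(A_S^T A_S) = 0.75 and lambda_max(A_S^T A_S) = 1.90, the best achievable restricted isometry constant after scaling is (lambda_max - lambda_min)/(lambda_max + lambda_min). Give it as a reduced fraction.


lambda_max - lambda_min = 1.90 - 0.75 = 1.15.
lambda_max + lambda_min = 1.90 + 0.75 = 2.65.
delta = 1.15/2.65 = 115/265 = 23/53.

23/53


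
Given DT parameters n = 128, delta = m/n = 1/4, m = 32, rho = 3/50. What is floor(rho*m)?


m = 1/4*128 = 32.
rho = 3/50.
rho*m = 3/50*32 = 1.92.
k = floor(1.92) = 1.

1


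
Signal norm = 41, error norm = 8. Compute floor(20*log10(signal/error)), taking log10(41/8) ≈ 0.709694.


||x||/||e|| = 41/8.
log10(41/8) ≈ 0.709694.
20*log10(||x||/||e||) ≈ 20*0.709694 = 14.19388.
floor(14.19388) = 14.

14


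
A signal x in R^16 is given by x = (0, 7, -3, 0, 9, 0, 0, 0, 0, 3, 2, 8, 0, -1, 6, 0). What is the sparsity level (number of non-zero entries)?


Non-zero positions: [1, 2, 4, 9, 10, 11, 13, 14].
Sparsity = 8.

8


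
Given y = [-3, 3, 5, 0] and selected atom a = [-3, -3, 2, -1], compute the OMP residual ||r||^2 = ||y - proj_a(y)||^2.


a^T a = 23.
a^T y = 10.
coeff = 10/23 = 10/23.
||r||^2 = 889/23.

889/23


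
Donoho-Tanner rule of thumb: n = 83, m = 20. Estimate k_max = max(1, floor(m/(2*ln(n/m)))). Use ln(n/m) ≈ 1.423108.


n/m = 83/20.
ln(n/m) ≈ 1.423108.
2*ln(n/m) ≈ 2.846216.
m/(2*ln(n/m)) ≈ 20/2.846216 ≈ 7.0269.
floor = 7.
k_max = max(1, 7) = 7.

7


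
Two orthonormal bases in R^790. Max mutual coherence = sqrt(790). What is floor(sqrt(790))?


28^2 = 784 <= 790 < 841 = 29^2, so 28 <= sqrt(790) < 29.
floor(sqrt(790)) = 28.

28


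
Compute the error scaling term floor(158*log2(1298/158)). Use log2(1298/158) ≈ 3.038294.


log2(n/k) = log2(1298/158) ≈ 3.038294.
k*log2(n/k) ≈ 158*3.038294 = 480.050452.
floor(480.050452) = 480.

480


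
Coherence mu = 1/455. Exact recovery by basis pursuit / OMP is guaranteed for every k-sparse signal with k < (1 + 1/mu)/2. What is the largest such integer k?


1/mu = 455.
1 + 1/mu = 456.
(1 + 1/mu)/2 = 228 is an integer and the inequality is strict, so k_max = 228 - 1 = 227.

227


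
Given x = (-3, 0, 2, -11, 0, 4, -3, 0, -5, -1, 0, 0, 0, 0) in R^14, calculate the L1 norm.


Non-zero entries: [(0, -3), (2, 2), (3, -11), (5, 4), (6, -3), (8, -5), (9, -1)]
Absolute values: [3, 2, 11, 4, 3, 5, 1]
||x||_1 = sum = 29.

29


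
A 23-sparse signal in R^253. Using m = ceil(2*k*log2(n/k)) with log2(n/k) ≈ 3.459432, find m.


log2(n/k) = log2(253/23) ≈ 3.459432.
2*k*log2(n/k) ≈ 2*23*3.459432 = 159.133872.
m = ceil(159.133872) = 160.

160


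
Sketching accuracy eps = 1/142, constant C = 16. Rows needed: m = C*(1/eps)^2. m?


1/eps = 142.
(1/eps)^2 = 20164.
m = 16*20164 = 322624.

322624


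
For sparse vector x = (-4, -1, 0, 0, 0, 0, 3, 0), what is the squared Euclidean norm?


Non-zero entries: [(0, -4), (1, -1), (6, 3)]
Squares: [16, 1, 9]
||x||_2^2 = sum = 26.

26


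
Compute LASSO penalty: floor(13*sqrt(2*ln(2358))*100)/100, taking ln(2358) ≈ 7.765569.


ln(2358) ≈ 7.765569.
2*ln(n) ≈ 15.531138.
sqrt(2*ln(n)) ≈ sqrt(15.531138) ≈ 3.940956.
lambda ≈ 13*3.940956 = 51.232428.
floor(lambda*100)/100 = 51.23.

51.23


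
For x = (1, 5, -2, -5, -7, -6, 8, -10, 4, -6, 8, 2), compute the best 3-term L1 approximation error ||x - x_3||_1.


Sorted |x_i| descending: [10, 8, 8, 7, 6, 6, 5, 5, 4, 2, 2, 1]
Keep top 3: [10, 8, 8]
Tail entries: [7, 6, 6, 5, 5, 4, 2, 2, 1]
L1 error = sum of tail = 38.

38


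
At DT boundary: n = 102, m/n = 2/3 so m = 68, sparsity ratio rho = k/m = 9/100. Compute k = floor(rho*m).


m = 2/3*102 = 68.
rho = 9/100.
rho*m = 9/100*68 = 6.12.
k = floor(6.12) = 6.

6


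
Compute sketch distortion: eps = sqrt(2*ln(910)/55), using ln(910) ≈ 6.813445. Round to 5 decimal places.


ln(910) ≈ 6.813445.
2*ln(N)/m ≈ 2*6.813445/55 ≈ 0.24776164.
eps = sqrt(0.24776164) ≈ 0.4977566 ≈ 0.49776.

0.49776


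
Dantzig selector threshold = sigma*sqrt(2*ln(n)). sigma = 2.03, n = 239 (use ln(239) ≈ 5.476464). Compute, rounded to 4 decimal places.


ln(239) ≈ 5.476464.
2*ln(n) ≈ 10.952928.
sqrt(2*ln(n)) ≈ sqrt(10.952928) ≈ 3.309521.
threshold ≈ 2.03*3.309521 = 6.71832763 ≈ 6.7183.

6.7183


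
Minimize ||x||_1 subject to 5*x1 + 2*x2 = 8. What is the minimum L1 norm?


Axis intercepts:
  x1 = 8/5, x2 = 0: L1 = 8/5
  x1 = 0, x2 = 4: L1 = 4
x* = (8/5, 0)
||x*||_1 = 8/5.

8/5


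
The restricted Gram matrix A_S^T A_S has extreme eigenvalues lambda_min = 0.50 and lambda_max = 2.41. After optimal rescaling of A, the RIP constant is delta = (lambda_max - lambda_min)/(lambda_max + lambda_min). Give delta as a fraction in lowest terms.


lambda_max - lambda_min = 2.41 - 0.50 = 1.91.
lambda_max + lambda_min = 2.41 + 0.50 = 2.91.
delta = 1.91/2.91 = 191/291.

191/291


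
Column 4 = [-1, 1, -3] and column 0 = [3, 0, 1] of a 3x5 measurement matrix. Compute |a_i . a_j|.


Inner product: -1*3 + 1*0 + -3*1
Products: [-3, 0, -3]
Sum = -6.
|dot| = 6.

6


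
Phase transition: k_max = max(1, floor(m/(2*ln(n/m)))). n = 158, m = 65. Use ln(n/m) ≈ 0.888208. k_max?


n/m = 158/65.
ln(n/m) ≈ 0.888208.
2*ln(n/m) ≈ 1.776416.
m/(2*ln(n/m)) ≈ 65/1.776416 ≈ 36.5905.
floor = 36.
k_max = max(1, 36) = 36.

36


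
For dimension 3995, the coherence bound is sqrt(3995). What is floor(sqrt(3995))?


63^2 = 3969 <= 3995 < 4096 = 64^2, so 63 <= sqrt(3995) < 64.
floor(sqrt(3995)) = 63.

63


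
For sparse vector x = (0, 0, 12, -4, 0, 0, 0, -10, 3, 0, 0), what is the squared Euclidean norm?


Non-zero entries: [(2, 12), (3, -4), (7, -10), (8, 3)]
Squares: [144, 16, 100, 9]
||x||_2^2 = sum = 269.

269


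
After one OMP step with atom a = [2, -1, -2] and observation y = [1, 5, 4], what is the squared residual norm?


a^T a = 9.
a^T y = -11.
coeff = -11/9 = -11/9.
||r||^2 = 257/9.

257/9


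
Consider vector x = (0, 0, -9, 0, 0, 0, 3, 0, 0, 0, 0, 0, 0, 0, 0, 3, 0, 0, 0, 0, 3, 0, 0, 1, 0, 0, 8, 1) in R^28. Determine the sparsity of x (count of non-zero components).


Non-zero positions: [2, 6, 15, 20, 23, 26, 27].
Sparsity = 7.

7


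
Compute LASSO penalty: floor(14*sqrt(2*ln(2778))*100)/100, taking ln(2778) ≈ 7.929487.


ln(2778) ≈ 7.929487.
2*ln(n) ≈ 15.858974.
sqrt(2*ln(n)) ≈ sqrt(15.858974) ≈ 3.982333.
lambda ≈ 14*3.982333 = 55.752662.
floor(lambda*100)/100 = 55.75.

55.75


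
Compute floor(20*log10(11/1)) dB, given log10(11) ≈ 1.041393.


||x||/||e|| = 11/1 = 11.
log10(11) ≈ 1.041393.
20*log10(||x||/||e||) ≈ 20*1.041393 = 20.82786.
floor(20.82786) = 20.

20


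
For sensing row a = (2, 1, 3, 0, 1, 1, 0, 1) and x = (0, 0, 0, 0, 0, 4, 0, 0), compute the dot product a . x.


Non-zero terms: ['1*4']
Products: [4]
y = sum = 4.

4


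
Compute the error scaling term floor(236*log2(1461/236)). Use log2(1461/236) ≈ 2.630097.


log2(n/k) = log2(1461/236) ≈ 2.630097.
k*log2(n/k) ≈ 236*2.630097 = 620.702892.
floor(620.702892) = 620.

620


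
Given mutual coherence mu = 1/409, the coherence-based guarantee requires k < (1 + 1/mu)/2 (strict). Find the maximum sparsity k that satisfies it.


1/mu = 409.
1 + 1/mu = 410.
(1 + 1/mu)/2 = 205 is an integer and the inequality is strict, so k_max = 205 - 1 = 204.

204


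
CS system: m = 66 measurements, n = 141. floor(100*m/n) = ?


100*m/n = 100*66/141 ≈ 46.8085.
floor = 46.

46


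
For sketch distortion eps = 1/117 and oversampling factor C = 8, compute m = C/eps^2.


1/eps = 117.
(1/eps)^2 = 13689.
m = 8*13689 = 109512.

109512


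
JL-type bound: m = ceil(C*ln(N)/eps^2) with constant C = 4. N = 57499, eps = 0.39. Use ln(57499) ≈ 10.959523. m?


ln(57499) ≈ 10.959523.
eps^2 = 0.39^2 = 0.1521.
C*ln(N)/eps^2 ≈ 4*10.959523/0.1521 ≈ 288.2189.
m = ceil(288.2189) = 289.

289


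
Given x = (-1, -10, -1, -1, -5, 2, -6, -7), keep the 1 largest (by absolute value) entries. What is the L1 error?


Sorted |x_i| descending: [10, 7, 6, 5, 2, 1, 1, 1]
Keep top 1: [10]
Tail entries: [7, 6, 5, 2, 1, 1, 1]
L1 error = sum of tail = 23.

23


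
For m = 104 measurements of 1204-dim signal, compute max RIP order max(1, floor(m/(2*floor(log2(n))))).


floor(log2(1204)) = 10.
2*10 = 20.
m/(2*floor(log2(n))) = 104/20 ≈ 5.2.
floor = 5.
k = max(1, 5) = 5.

5


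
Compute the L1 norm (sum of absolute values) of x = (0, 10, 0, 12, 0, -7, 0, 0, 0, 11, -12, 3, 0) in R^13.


Non-zero entries: [(1, 10), (3, 12), (5, -7), (9, 11), (10, -12), (11, 3)]
Absolute values: [10, 12, 7, 11, 12, 3]
||x||_1 = sum = 55.

55


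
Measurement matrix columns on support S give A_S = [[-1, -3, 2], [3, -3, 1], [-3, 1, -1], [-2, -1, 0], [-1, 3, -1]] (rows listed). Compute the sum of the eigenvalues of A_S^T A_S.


Sum of eigenvalues of A_S^T A_S = trace(A_S^T A_S) = sum of squared column norms of A_S.
A_S^T A_S diagonal: [24, 29, 7].
trace = 24 + 29 + 7 = 60.

60


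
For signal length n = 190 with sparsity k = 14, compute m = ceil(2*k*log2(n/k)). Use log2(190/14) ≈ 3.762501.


log2(n/k) = log2(190/14) ≈ 3.762501.
2*k*log2(n/k) ≈ 2*14*3.762501 = 105.350028.
m = ceil(105.350028) = 106.

106


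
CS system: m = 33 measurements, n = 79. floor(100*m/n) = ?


100*m/n = 100*33/79 ≈ 41.7722.
floor = 41.

41


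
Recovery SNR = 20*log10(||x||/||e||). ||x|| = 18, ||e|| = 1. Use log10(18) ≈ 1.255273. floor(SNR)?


||x||/||e|| = 18/1 = 18.
log10(18) ≈ 1.255273.
20*log10(||x||/||e||) ≈ 20*1.255273 = 25.10546.
floor(25.10546) = 25.

25


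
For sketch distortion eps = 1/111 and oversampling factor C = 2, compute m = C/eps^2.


1/eps = 111.
(1/eps)^2 = 12321.
m = 2*12321 = 24642.

24642


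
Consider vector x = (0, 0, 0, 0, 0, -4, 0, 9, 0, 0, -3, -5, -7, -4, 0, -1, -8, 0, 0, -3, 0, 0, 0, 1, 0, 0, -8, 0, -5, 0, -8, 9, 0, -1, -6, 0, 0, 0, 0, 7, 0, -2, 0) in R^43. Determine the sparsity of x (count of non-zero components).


Non-zero positions: [5, 7, 10, 11, 12, 13, 15, 16, 19, 23, 26, 28, 30, 31, 33, 34, 39, 41].
Sparsity = 18.

18


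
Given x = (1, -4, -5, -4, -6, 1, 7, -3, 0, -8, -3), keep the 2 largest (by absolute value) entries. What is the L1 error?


Sorted |x_i| descending: [8, 7, 6, 5, 4, 4, 3, 3, 1, 1, 0]
Keep top 2: [8, 7]
Tail entries: [6, 5, 4, 4, 3, 3, 1, 1, 0]
L1 error = sum of tail = 27.

27


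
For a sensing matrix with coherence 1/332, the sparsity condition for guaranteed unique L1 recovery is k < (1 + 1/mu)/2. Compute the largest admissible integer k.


1/mu = 332.
1 + 1/mu = 333.
(1 + 1/mu)/2 = 166.5 is not an integer, so k_max = floor(166.5) = 166.

166


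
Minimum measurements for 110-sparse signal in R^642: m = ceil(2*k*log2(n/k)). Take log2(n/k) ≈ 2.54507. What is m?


log2(n/k) = log2(642/110) ≈ 2.54507.
2*k*log2(n/k) ≈ 2*110*2.54507 = 559.9154.
m = ceil(559.9154) = 560.

560


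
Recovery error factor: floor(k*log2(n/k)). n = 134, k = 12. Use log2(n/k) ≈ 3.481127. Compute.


log2(n/k) = log2(134/12) ≈ 3.481127.
k*log2(n/k) ≈ 12*3.481127 = 41.773524.
floor(41.773524) = 41.

41


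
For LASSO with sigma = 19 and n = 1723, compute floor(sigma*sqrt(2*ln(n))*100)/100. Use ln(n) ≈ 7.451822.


ln(1723) ≈ 7.451822.
2*ln(n) ≈ 14.903644.
sqrt(2*ln(n)) ≈ sqrt(14.903644) ≈ 3.860524.
lambda ≈ 19*3.860524 = 73.349956.
floor(lambda*100)/100 = 73.34.

73.34


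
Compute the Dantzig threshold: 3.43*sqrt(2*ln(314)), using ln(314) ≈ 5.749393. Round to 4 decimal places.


ln(314) ≈ 5.749393.
2*ln(n) ≈ 11.498786.
sqrt(2*ln(n)) ≈ sqrt(11.498786) ≈ 3.390986.
threshold ≈ 3.43*3.390986 = 11.63108198 ≈ 11.6311.

11.6311


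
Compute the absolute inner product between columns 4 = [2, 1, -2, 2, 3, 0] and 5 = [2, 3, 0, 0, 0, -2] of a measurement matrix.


Inner product: 2*2 + 1*3 + -2*0 + 2*0 + 3*0 + 0*-2
Products: [4, 3, 0, 0, 0, 0]
Sum = 7.
|dot| = 7.

7


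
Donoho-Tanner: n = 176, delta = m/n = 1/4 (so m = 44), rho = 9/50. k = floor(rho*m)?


m = 1/4*176 = 44.
rho = 9/50.
rho*m = 9/50*44 = 7.92.
k = floor(7.92) = 7.

7


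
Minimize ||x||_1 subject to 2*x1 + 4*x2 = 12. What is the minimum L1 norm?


Axis intercepts:
  x1 = 6, x2 = 0: L1 = 6
  x1 = 0, x2 = 3: L1 = 3
x* = (0, 3)
||x*||_1 = 3.

3


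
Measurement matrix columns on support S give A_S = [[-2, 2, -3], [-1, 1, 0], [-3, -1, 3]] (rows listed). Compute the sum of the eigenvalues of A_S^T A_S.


Sum of eigenvalues of A_S^T A_S = trace(A_S^T A_S) = sum of squared column norms of A_S.
A_S^T A_S diagonal: [14, 6, 18].
trace = 14 + 6 + 18 = 38.

38


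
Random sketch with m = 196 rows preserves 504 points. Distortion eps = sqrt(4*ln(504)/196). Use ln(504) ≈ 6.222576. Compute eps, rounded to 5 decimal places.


ln(504) ≈ 6.222576.
4*ln(N)/m ≈ 4*6.222576/196 ≈ 0.12699135.
eps = sqrt(0.12699135) ≈ 0.3563585 ≈ 0.35636.

0.35636


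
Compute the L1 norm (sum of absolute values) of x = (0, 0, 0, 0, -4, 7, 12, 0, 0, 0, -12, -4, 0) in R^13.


Non-zero entries: [(4, -4), (5, 7), (6, 12), (10, -12), (11, -4)]
Absolute values: [4, 7, 12, 12, 4]
||x||_1 = sum = 39.

39


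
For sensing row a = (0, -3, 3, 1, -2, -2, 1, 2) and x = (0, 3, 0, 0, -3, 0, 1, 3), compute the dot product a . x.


Non-zero terms: ['-3*3', '-2*-3', '1*1', '2*3']
Products: [-9, 6, 1, 6]
y = sum = 4.

4


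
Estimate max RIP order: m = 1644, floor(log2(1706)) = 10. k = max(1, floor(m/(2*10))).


floor(log2(1706)) = 10.
2*10 = 20.
m/(2*floor(log2(n))) = 1644/20 ≈ 82.2.
floor = 82.
k = max(1, 82) = 82.

82


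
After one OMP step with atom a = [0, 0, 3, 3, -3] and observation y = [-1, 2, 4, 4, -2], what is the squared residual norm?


a^T a = 27.
a^T y = 30.
coeff = 30/27 = 10/9.
||r||^2 = 23/3.

23/3


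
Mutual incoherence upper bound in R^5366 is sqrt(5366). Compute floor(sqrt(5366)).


73^2 = 5329 <= 5366 < 5476 = 74^2, so 73 <= sqrt(5366) < 74.
floor(sqrt(5366)) = 73.

73


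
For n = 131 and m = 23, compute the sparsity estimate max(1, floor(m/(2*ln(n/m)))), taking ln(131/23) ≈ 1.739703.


n/m = 131/23.
ln(n/m) ≈ 1.739703.
2*ln(n/m) ≈ 3.479406.
m/(2*ln(n/m)) ≈ 23/3.479406 ≈ 6.6103.
floor = 6.
k_max = max(1, 6) = 6.

6


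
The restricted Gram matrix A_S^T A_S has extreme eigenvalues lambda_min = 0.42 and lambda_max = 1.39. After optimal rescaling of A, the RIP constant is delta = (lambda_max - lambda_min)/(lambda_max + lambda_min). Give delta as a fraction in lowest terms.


lambda_max - lambda_min = 1.39 - 0.42 = 0.97.
lambda_max + lambda_min = 1.39 + 0.42 = 1.81.
delta = 0.97/1.81 = 97/181.

97/181


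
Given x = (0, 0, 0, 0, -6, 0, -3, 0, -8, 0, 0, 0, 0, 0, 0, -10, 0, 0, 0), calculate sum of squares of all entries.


Non-zero entries: [(4, -6), (6, -3), (8, -8), (15, -10)]
Squares: [36, 9, 64, 100]
||x||_2^2 = sum = 209.

209


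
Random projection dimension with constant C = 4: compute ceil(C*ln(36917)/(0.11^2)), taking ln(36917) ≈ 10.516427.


ln(36917) ≈ 10.516427.
eps^2 = 0.11^2 = 0.0121.
C*ln(N)/eps^2 ≈ 4*10.516427/0.0121 ≈ 3476.5048.
m = ceil(3476.5048) = 3477.

3477


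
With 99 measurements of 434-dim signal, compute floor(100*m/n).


100*m/n = 100*99/434 ≈ 22.8111.
floor = 22.

22


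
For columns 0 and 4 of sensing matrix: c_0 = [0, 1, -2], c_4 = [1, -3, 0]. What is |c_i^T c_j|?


Inner product: 0*1 + 1*-3 + -2*0
Products: [0, -3, 0]
Sum = -3.
|dot| = 3.

3


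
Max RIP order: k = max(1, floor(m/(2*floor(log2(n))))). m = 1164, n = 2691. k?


floor(log2(2691)) = 11.
2*11 = 22.
m/(2*floor(log2(n))) = 1164/22 ≈ 52.9091.
floor = 52.
k = max(1, 52) = 52.

52


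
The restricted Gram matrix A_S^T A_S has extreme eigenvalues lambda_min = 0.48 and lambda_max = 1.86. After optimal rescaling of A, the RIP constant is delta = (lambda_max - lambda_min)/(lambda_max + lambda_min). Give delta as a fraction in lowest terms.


lambda_max - lambda_min = 1.86 - 0.48 = 1.38.
lambda_max + lambda_min = 1.86 + 0.48 = 2.34.
delta = 1.38/2.34 = 138/234 = 23/39.

23/39


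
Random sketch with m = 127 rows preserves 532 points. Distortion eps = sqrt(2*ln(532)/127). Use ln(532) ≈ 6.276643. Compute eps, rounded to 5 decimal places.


ln(532) ≈ 6.276643.
2*ln(N)/m ≈ 2*6.276643/127 ≈ 0.09884477.
eps = sqrt(0.09884477) ≈ 0.3143959 ≈ 0.31440.

0.31440


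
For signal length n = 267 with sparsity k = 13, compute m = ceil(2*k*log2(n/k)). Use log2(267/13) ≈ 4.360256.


log2(n/k) = log2(267/13) ≈ 4.360256.
2*k*log2(n/k) ≈ 2*13*4.360256 = 113.366656.
m = ceil(113.366656) = 114.

114


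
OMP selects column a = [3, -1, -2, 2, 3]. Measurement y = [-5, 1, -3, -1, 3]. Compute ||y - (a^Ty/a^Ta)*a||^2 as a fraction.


a^T a = 27.
a^T y = -3.
coeff = -3/27 = -1/9.
||r||^2 = 134/3.

134/3


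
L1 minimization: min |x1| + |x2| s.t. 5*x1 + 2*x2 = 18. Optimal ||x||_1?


Axis intercepts:
  x1 = 18/5, x2 = 0: L1 = 18/5
  x1 = 0, x2 = 9: L1 = 9
x* = (18/5, 0)
||x*||_1 = 18/5.

18/5


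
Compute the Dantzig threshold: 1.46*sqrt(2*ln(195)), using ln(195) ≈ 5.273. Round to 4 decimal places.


ln(195) ≈ 5.273.
2*ln(n) ≈ 10.546.
sqrt(2*ln(n)) ≈ sqrt(10.546) ≈ 3.247461.
threshold ≈ 1.46*3.247461 = 4.74129306 ≈ 4.7413.

4.7413


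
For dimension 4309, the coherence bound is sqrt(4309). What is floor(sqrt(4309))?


65^2 = 4225 <= 4309 < 4356 = 66^2, so 65 <= sqrt(4309) < 66.
floor(sqrt(4309)) = 65.

65


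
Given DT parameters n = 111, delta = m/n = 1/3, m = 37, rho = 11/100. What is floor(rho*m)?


m = 1/3*111 = 37.
rho = 11/100.
rho*m = 11/100*37 = 4.07.
k = floor(4.07) = 4.

4


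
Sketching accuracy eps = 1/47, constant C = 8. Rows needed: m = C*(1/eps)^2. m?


1/eps = 47.
(1/eps)^2 = 2209.
m = 8*2209 = 17672.

17672


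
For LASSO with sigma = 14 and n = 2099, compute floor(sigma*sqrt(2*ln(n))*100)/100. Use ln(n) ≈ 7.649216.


ln(2099) ≈ 7.649216.
2*ln(n) ≈ 15.298432.
sqrt(2*ln(n)) ≈ sqrt(15.298432) ≈ 3.911321.
lambda ≈ 14*3.911321 = 54.758494.
floor(lambda*100)/100 = 54.75.

54.75


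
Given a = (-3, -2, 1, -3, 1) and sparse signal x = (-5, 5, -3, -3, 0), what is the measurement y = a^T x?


Non-zero terms: ['-3*-5', '-2*5', '1*-3', '-3*-3']
Products: [15, -10, -3, 9]
y = sum = 11.

11


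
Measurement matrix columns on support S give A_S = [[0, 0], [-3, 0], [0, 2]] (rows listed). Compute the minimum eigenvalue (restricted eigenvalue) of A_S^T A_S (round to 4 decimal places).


A_S^T A_S = [[9, 0], [0, 4]].
trace = 13.
det = 36.
disc = trace^2 - 4*det = 169 - 4*36 = 25.
sqrt(25) = 5.
lam_min = (13 - 5)/2 = 4 = 4.0000.

4.0000


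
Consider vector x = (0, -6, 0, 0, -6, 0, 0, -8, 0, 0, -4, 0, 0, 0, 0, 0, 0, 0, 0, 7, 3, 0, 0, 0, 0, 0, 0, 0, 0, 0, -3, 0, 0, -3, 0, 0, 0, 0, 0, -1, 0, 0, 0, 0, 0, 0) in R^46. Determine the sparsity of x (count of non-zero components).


Non-zero positions: [1, 4, 7, 10, 19, 20, 30, 33, 39].
Sparsity = 9.

9


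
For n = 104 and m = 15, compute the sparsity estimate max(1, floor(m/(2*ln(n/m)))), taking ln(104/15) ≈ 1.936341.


n/m = 104/15.
ln(n/m) ≈ 1.936341.
2*ln(n/m) ≈ 3.872682.
m/(2*ln(n/m)) ≈ 15/3.872682 ≈ 3.8733.
floor = 3.
k_max = max(1, 3) = 3.

3


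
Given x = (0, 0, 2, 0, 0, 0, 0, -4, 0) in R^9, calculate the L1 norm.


Non-zero entries: [(2, 2), (7, -4)]
Absolute values: [2, 4]
||x||_1 = sum = 6.

6


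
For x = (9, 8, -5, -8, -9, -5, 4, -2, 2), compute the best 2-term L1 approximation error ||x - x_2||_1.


Sorted |x_i| descending: [9, 9, 8, 8, 5, 5, 4, 2, 2]
Keep top 2: [9, 9]
Tail entries: [8, 8, 5, 5, 4, 2, 2]
L1 error = sum of tail = 34.

34


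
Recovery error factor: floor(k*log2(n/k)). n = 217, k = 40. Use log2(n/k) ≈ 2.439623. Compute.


log2(n/k) = log2(217/40) ≈ 2.439623.
k*log2(n/k) ≈ 40*2.439623 = 97.58492.
floor(97.58492) = 97.

97


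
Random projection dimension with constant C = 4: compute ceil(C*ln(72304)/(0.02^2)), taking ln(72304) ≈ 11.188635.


ln(72304) ≈ 11.188635.
eps^2 = 0.02^2 = 0.0004.
C*ln(N)/eps^2 ≈ 4*11.188635/0.0004 ≈ 111886.35.
m = ceil(111886.35) = 111887.

111887


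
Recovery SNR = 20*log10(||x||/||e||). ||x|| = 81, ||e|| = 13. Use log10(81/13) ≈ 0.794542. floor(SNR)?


||x||/||e|| = 81/13.
log10(81/13) ≈ 0.794542.
20*log10(||x||/||e||) ≈ 20*0.794542 = 15.89084.
floor(15.89084) = 15.

15


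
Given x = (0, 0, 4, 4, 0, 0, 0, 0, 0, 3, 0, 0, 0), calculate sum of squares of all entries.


Non-zero entries: [(2, 4), (3, 4), (9, 3)]
Squares: [16, 16, 9]
||x||_2^2 = sum = 41.

41


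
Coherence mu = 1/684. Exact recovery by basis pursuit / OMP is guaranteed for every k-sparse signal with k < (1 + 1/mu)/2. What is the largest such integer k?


1/mu = 684.
1 + 1/mu = 685.
(1 + 1/mu)/2 = 342.5 is not an integer, so k_max = floor(342.5) = 342.

342


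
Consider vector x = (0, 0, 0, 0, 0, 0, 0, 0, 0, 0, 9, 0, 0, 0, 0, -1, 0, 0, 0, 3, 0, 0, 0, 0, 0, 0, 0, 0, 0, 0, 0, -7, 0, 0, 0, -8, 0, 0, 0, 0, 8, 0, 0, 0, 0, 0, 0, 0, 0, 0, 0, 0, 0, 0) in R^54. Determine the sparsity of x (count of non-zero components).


Non-zero positions: [10, 15, 19, 31, 35, 40].
Sparsity = 6.

6


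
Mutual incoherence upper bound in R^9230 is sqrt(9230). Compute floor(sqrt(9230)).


96^2 = 9216 <= 9230 < 9409 = 97^2, so 96 <= sqrt(9230) < 97.
floor(sqrt(9230)) = 96.

96


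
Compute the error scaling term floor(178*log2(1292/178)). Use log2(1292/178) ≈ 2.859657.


log2(n/k) = log2(1292/178) ≈ 2.859657.
k*log2(n/k) ≈ 178*2.859657 = 509.018946.
floor(509.018946) = 509.

509


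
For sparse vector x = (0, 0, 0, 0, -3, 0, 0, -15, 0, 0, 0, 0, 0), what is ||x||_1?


Non-zero entries: [(4, -3), (7, -15)]
Absolute values: [3, 15]
||x||_1 = sum = 18.

18


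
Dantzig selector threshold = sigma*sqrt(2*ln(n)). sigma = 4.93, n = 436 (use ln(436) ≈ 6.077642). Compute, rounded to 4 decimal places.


ln(436) ≈ 6.077642.
2*ln(n) ≈ 12.155284.
sqrt(2*ln(n)) ≈ sqrt(12.155284) ≈ 3.486443.
threshold ≈ 4.93*3.486443 = 17.18816399 ≈ 17.1882.

17.1882


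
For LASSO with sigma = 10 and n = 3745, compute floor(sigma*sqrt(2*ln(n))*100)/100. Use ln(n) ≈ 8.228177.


ln(3745) ≈ 8.228177.
2*ln(n) ≈ 16.456354.
sqrt(2*ln(n)) ≈ sqrt(16.456354) ≈ 4.056643.
lambda ≈ 10*4.056643 = 40.56643.
floor(lambda*100)/100 = 40.56.

40.56


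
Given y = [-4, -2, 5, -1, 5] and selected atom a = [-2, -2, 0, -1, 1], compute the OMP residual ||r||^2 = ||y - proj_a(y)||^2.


a^T a = 10.
a^T y = 18.
coeff = 18/10 = 9/5.
||r||^2 = 193/5.

193/5


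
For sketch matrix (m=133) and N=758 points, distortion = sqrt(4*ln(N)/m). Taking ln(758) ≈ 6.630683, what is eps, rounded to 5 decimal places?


ln(758) ≈ 6.630683.
4*ln(N)/m ≈ 4*6.630683/133 ≈ 0.19941904.
eps = sqrt(0.19941904) ≈ 0.4465636 ≈ 0.44656.

0.44656


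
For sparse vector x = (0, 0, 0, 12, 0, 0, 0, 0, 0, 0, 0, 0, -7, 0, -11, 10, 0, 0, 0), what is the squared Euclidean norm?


Non-zero entries: [(3, 12), (12, -7), (14, -11), (15, 10)]
Squares: [144, 49, 121, 100]
||x||_2^2 = sum = 414.

414


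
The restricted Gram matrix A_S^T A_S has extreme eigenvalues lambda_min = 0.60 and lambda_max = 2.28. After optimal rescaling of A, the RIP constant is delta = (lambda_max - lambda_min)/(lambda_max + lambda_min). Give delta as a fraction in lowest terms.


lambda_max - lambda_min = 2.28 - 0.60 = 1.68.
lambda_max + lambda_min = 2.28 + 0.60 = 2.88.
delta = 1.68/2.88 = 168/288 = 7/12.

7/12


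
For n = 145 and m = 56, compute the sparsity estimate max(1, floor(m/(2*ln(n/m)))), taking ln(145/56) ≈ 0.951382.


n/m = 145/56.
ln(n/m) ≈ 0.951382.
2*ln(n/m) ≈ 1.902764.
m/(2*ln(n/m)) ≈ 56/1.902764 ≈ 29.4309.
floor = 29.
k_max = max(1, 29) = 29.

29


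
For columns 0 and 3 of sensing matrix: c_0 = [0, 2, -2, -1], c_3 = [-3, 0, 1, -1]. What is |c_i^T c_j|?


Inner product: 0*-3 + 2*0 + -2*1 + -1*-1
Products: [0, 0, -2, 1]
Sum = -1.
|dot| = 1.

1


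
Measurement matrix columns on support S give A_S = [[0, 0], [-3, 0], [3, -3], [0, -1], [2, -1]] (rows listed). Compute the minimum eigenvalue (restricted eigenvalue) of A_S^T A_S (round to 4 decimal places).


A_S^T A_S = [[22, -11], [-11, 11]].
trace = 33.
det = 121.
disc = trace^2 - 4*det = 1089 - 4*121 = 605.
sqrt(605) ≈ 24.596748.
lam_min = (33 - sqrt(605))/2 ≈ (33 - 24.596748)/2 = 4.201626 ≈ 4.2016.

4.2016


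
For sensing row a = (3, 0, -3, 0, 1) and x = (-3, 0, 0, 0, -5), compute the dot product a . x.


Non-zero terms: ['3*-3', '1*-5']
Products: [-9, -5]
y = sum = -14.

-14


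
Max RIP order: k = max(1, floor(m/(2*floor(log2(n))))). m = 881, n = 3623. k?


floor(log2(3623)) = 11.
2*11 = 22.
m/(2*floor(log2(n))) = 881/22 ≈ 40.0455.
floor = 40.
k = max(1, 40) = 40.

40


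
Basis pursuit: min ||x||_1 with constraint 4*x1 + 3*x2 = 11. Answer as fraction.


Axis intercepts:
  x1 = 11/4, x2 = 0: L1 = 11/4
  x1 = 0, x2 = 11/3: L1 = 11/3
x* = (11/4, 0)
||x*||_1 = 11/4.

11/4


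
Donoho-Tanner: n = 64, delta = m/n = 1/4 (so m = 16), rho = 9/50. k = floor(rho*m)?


m = 1/4*64 = 16.
rho = 9/50.
rho*m = 9/50*16 = 2.88.
k = floor(2.88) = 2.

2


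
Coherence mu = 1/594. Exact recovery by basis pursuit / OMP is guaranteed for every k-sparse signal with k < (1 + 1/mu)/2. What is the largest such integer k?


1/mu = 594.
1 + 1/mu = 595.
(1 + 1/mu)/2 = 297.5 is not an integer, so k_max = floor(297.5) = 297.

297


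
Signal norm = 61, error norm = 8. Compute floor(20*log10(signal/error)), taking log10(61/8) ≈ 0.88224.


||x||/||e|| = 61/8.
log10(61/8) ≈ 0.88224.
20*log10(||x||/||e||) ≈ 20*0.88224 = 17.6448.
floor(17.6448) = 17.

17


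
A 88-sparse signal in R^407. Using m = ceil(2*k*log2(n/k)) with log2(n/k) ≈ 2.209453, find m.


log2(n/k) = log2(407/88) ≈ 2.209453.
2*k*log2(n/k) ≈ 2*88*2.209453 = 388.863728.
m = ceil(388.863728) = 389.

389


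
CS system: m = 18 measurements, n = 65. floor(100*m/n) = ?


100*m/n = 100*18/65 ≈ 27.6923.
floor = 27.

27


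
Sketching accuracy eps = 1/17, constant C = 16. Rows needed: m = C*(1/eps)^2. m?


1/eps = 17.
(1/eps)^2 = 289.
m = 16*289 = 4624.

4624


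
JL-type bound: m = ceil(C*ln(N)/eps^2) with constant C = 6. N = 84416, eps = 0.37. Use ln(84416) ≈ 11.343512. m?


ln(84416) ≈ 11.343512.
eps^2 = 0.37^2 = 0.1369.
C*ln(N)/eps^2 ≈ 6*11.343512/0.1369 ≈ 497.159.
m = ceil(497.159) = 498.

498


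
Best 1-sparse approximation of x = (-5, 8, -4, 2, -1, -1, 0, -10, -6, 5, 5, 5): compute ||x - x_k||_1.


Sorted |x_i| descending: [10, 8, 6, 5, 5, 5, 5, 4, 2, 1, 1, 0]
Keep top 1: [10]
Tail entries: [8, 6, 5, 5, 5, 5, 4, 2, 1, 1, 0]
L1 error = sum of tail = 42.

42


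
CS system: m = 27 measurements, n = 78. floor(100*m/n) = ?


100*m/n = 100*27/78 ≈ 34.6154.
floor = 34.

34


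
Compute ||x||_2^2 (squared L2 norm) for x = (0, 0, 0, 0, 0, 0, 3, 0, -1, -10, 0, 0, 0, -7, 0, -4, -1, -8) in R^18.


Non-zero entries: [(6, 3), (8, -1), (9, -10), (13, -7), (15, -4), (16, -1), (17, -8)]
Squares: [9, 1, 100, 49, 16, 1, 64]
||x||_2^2 = sum = 240.

240


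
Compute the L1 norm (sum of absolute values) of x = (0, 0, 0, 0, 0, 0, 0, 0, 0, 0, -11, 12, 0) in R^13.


Non-zero entries: [(10, -11), (11, 12)]
Absolute values: [11, 12]
||x||_1 = sum = 23.

23


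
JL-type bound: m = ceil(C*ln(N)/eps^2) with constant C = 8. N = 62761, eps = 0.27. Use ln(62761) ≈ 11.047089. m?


ln(62761) ≈ 11.047089.
eps^2 = 0.27^2 = 0.0729.
C*ln(N)/eps^2 ≈ 8*11.047089/0.0729 ≈ 1212.3006.
m = ceil(1212.3006) = 1213.

1213


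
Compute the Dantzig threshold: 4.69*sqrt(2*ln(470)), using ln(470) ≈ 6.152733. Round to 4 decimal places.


ln(470) ≈ 6.152733.
2*ln(n) ≈ 12.305466.
sqrt(2*ln(n)) ≈ sqrt(12.305466) ≈ 3.507915.
threshold ≈ 4.69*3.507915 = 16.45212135 ≈ 16.4521.

16.4521


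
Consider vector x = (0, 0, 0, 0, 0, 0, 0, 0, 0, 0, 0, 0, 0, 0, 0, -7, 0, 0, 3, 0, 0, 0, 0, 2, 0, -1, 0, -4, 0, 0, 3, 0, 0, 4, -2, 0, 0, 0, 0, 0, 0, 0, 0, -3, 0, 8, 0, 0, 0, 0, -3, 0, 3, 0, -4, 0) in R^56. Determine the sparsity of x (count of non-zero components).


Non-zero positions: [15, 18, 23, 25, 27, 30, 33, 34, 43, 45, 50, 52, 54].
Sparsity = 13.

13


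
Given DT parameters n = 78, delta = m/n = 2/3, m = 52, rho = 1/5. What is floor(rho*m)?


m = 2/3*78 = 52.
rho = 1/5.
rho*m = 1/5*52 = 10.4.
k = floor(10.4) = 10.

10


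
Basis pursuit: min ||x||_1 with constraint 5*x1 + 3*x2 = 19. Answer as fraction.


Axis intercepts:
  x1 = 19/5, x2 = 0: L1 = 19/5
  x1 = 0, x2 = 19/3: L1 = 19/3
x* = (19/5, 0)
||x*||_1 = 19/5.

19/5


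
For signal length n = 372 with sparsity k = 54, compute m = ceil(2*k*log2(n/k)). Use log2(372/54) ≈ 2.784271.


log2(n/k) = log2(372/54) ≈ 2.784271.
2*k*log2(n/k) ≈ 2*54*2.784271 = 300.701268.
m = ceil(300.701268) = 301.

301


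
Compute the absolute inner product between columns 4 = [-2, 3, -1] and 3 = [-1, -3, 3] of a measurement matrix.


Inner product: -2*-1 + 3*-3 + -1*3
Products: [2, -9, -3]
Sum = -10.
|dot| = 10.

10


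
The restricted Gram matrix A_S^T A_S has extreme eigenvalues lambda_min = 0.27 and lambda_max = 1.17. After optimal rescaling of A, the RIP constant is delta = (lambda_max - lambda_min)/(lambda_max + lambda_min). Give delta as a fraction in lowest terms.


lambda_max - lambda_min = 1.17 - 0.27 = 0.90.
lambda_max + lambda_min = 1.17 + 0.27 = 1.44.
delta = 0.90/1.44 = 90/144 = 5/8.

5/8
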